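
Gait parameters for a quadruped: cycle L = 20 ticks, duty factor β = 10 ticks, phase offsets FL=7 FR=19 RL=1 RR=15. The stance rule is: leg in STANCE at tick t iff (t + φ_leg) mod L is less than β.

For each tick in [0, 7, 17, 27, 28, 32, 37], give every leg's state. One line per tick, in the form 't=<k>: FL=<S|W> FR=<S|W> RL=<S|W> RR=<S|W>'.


t=0: phase=(7,19,1,15) vs β=10 → FL=S FR=W RL=S RR=W
t=7: phase=(14,6,8,2) vs β=10 → FL=W FR=S RL=S RR=S
t=17: phase=(4,16,18,12) vs β=10 → FL=S FR=W RL=W RR=W
t=27: phase=(14,6,8,2) vs β=10 → FL=W FR=S RL=S RR=S
t=28: phase=(15,7,9,3) vs β=10 → FL=W FR=S RL=S RR=S
t=32: phase=(19,11,13,7) vs β=10 → FL=W FR=W RL=W RR=S
t=37: phase=(4,16,18,12) vs β=10 → FL=S FR=W RL=W RR=W

t=0: FL=S FR=W RL=S RR=W
t=7: FL=W FR=S RL=S RR=S
t=17: FL=S FR=W RL=W RR=W
t=27: FL=W FR=S RL=S RR=S
t=28: FL=W FR=S RL=S RR=S
t=32: FL=W FR=W RL=W RR=S
t=37: FL=S FR=W RL=W RR=W


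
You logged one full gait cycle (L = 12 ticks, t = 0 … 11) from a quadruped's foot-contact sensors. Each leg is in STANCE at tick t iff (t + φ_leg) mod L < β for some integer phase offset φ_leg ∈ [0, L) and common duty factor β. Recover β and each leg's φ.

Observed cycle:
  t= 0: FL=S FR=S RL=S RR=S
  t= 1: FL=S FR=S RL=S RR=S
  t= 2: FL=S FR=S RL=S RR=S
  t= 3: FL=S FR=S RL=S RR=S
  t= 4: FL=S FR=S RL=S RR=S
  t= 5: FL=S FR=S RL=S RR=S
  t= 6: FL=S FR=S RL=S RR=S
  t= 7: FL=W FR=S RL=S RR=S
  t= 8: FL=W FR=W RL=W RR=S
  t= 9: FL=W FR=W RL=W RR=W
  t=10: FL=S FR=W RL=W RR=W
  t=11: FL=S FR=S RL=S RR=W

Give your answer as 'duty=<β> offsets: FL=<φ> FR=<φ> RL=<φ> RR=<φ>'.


duty=9 offsets: FL=2 FR=1 RL=1 RR=0

duty β = stance ticks per leg = 9
FL: stance ticks = 9; W→S at t=10 → φ=2
FR: stance ticks = 9; W→S at t=11 → φ=1
RL: stance ticks = 9; W→S at t=11 → φ=1
RR: stance ticks = 9; W→S at t=0 → φ=0


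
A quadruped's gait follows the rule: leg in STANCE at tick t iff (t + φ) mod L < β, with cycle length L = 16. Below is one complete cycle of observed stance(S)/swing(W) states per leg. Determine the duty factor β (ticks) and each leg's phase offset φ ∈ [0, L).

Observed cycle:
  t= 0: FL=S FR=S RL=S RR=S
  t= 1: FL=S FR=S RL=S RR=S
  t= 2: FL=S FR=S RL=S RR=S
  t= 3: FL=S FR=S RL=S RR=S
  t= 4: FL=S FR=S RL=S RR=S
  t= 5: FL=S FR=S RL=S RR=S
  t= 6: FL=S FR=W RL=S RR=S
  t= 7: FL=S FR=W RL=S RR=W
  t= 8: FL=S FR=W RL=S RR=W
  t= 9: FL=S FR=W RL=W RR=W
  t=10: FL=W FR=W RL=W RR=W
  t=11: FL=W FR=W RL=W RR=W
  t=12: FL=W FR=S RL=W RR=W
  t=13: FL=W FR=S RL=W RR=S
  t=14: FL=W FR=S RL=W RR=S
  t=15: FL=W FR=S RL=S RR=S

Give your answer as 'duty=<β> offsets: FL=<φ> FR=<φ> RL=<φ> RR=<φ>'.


duty=10 offsets: FL=0 FR=4 RL=1 RR=3

duty β = stance ticks per leg = 10
FL: stance ticks = 10; W→S at t=0 → φ=0
FR: stance ticks = 10; W→S at t=12 → φ=4
RL: stance ticks = 10; W→S at t=15 → φ=1
RR: stance ticks = 10; W→S at t=13 → φ=3


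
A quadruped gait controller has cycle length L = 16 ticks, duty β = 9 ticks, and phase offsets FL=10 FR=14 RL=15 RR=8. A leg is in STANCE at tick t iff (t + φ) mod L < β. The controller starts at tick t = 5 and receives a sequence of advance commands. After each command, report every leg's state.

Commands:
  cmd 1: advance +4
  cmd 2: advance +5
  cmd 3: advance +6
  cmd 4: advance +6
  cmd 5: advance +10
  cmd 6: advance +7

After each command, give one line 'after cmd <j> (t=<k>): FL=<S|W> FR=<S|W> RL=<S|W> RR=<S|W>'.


after cmd 1 (t=9): FL=S FR=S RL=S RR=S
after cmd 2 (t=14): FL=S FR=W RL=W RR=S
after cmd 3 (t=20): FL=W FR=S RL=S RR=W
after cmd 4 (t=26): FL=S FR=S RL=W RR=S
after cmd 5 (t=36): FL=W FR=S RL=S RR=W
after cmd 6 (t=43): FL=S FR=W RL=W RR=S

start t=5: FL=W FR=S RL=S RR=W
cmd 1: advance +4 → t=9, phase=(3,7,8,1) → FL=S FR=S RL=S RR=S
cmd 2: advance +5 → t=14, phase=(8,12,13,6) → FL=S FR=W RL=W RR=S
cmd 3: advance +6 → t=20, phase=(14,2,3,12) → FL=W FR=S RL=S RR=W
cmd 4: advance +6 → t=26, phase=(4,8,9,2) → FL=S FR=S RL=W RR=S
cmd 5: advance +10 → t=36, phase=(14,2,3,12) → FL=W FR=S RL=S RR=W
cmd 6: advance +7 → t=43, phase=(5,9,10,3) → FL=S FR=W RL=W RR=S


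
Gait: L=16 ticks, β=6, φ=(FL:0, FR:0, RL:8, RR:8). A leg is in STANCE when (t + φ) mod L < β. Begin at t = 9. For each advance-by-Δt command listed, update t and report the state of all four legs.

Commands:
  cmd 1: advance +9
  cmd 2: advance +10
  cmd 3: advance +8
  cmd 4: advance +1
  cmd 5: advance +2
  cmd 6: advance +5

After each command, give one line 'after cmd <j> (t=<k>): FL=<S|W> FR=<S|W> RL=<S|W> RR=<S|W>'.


after cmd 1 (t=18): FL=S FR=S RL=W RR=W
after cmd 2 (t=28): FL=W FR=W RL=S RR=S
after cmd 3 (t=36): FL=S FR=S RL=W RR=W
after cmd 4 (t=37): FL=S FR=S RL=W RR=W
after cmd 5 (t=39): FL=W FR=W RL=W RR=W
after cmd 6 (t=44): FL=W FR=W RL=S RR=S

start t=9: FL=W FR=W RL=S RR=S
cmd 1: advance +9 → t=18, phase=(2,2,10,10) → FL=S FR=S RL=W RR=W
cmd 2: advance +10 → t=28, phase=(12,12,4,4) → FL=W FR=W RL=S RR=S
cmd 3: advance +8 → t=36, phase=(4,4,12,12) → FL=S FR=S RL=W RR=W
cmd 4: advance +1 → t=37, phase=(5,5,13,13) → FL=S FR=S RL=W RR=W
cmd 5: advance +2 → t=39, phase=(7,7,15,15) → FL=W FR=W RL=W RR=W
cmd 6: advance +5 → t=44, phase=(12,12,4,4) → FL=W FR=W RL=S RR=S


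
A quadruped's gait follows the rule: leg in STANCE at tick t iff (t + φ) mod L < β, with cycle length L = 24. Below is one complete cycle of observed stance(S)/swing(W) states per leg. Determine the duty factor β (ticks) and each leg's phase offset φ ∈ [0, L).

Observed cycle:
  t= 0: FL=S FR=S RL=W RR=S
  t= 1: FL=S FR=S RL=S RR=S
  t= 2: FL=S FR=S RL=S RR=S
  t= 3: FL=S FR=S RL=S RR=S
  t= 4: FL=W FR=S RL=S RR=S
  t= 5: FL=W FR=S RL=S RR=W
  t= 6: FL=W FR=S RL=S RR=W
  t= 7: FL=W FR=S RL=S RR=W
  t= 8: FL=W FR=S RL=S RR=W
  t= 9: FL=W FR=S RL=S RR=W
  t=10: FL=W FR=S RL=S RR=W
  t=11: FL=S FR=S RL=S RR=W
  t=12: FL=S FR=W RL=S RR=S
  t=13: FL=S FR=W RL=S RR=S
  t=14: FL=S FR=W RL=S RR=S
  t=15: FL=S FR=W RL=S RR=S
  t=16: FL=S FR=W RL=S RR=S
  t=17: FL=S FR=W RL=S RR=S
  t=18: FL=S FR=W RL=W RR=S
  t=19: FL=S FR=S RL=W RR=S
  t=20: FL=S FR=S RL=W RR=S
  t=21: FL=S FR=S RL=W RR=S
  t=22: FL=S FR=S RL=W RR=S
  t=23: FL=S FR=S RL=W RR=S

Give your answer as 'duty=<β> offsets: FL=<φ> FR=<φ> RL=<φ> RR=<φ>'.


duty=17 offsets: FL=13 FR=5 RL=23 RR=12

duty β = stance ticks per leg = 17
FL: stance ticks = 17; W→S at t=11 → φ=13
FR: stance ticks = 17; W→S at t=19 → φ=5
RL: stance ticks = 17; W→S at t=1 → φ=23
RR: stance ticks = 17; W→S at t=12 → φ=12


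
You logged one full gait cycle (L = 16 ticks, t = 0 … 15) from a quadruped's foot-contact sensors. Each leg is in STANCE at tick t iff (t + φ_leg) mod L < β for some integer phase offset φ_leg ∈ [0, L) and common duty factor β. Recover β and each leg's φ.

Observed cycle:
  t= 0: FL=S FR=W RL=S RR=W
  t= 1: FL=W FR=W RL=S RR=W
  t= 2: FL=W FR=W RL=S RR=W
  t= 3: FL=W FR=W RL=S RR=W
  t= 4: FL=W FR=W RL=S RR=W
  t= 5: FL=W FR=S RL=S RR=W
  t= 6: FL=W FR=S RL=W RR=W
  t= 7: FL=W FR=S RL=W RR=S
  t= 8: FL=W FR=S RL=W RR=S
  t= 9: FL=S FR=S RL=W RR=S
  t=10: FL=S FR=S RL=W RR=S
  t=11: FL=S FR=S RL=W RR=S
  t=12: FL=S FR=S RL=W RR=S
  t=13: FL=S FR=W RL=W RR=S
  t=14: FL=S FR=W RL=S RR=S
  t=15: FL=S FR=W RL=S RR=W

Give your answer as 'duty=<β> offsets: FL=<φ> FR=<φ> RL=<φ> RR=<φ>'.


duty β = stance ticks per leg = 8
FL: stance ticks = 8; W→S at t=9 → φ=7
FR: stance ticks = 8; W→S at t=5 → φ=11
RL: stance ticks = 8; W→S at t=14 → φ=2
RR: stance ticks = 8; W→S at t=7 → φ=9

duty=8 offsets: FL=7 FR=11 RL=2 RR=9


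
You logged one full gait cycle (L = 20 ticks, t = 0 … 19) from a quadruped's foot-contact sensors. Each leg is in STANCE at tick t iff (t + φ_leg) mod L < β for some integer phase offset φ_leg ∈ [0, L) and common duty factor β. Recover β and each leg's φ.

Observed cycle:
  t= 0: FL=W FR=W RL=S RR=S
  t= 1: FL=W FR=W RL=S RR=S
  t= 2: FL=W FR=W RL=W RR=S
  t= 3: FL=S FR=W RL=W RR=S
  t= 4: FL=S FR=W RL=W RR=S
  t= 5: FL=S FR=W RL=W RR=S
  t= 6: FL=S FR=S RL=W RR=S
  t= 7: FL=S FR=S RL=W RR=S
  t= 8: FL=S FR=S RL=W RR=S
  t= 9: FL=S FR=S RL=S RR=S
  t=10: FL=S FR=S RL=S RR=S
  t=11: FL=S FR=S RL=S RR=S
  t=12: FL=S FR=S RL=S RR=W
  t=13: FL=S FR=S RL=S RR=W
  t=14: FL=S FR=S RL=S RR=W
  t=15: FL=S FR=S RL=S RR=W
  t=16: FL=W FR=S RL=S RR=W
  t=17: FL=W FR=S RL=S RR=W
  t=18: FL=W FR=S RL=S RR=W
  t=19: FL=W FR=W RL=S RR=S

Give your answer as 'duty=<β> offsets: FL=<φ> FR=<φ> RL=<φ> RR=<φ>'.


duty β = stance ticks per leg = 13
FL: stance ticks = 13; W→S at t=3 → φ=17
FR: stance ticks = 13; W→S at t=6 → φ=14
RL: stance ticks = 13; W→S at t=9 → φ=11
RR: stance ticks = 13; W→S at t=19 → φ=1

duty=13 offsets: FL=17 FR=14 RL=11 RR=1


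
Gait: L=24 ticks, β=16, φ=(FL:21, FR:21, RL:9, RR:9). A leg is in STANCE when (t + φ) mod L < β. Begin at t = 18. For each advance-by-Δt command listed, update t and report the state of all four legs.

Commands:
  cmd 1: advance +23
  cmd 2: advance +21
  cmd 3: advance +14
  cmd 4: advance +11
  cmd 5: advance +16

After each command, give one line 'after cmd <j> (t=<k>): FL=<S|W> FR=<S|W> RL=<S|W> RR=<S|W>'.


start t=18: FL=S FR=S RL=S RR=S
cmd 1: advance +23 → t=41, phase=(14,14,2,2) → FL=S FR=S RL=S RR=S
cmd 2: advance +21 → t=62, phase=(11,11,23,23) → FL=S FR=S RL=W RR=W
cmd 3: advance +14 → t=76, phase=(1,1,13,13) → FL=S FR=S RL=S RR=S
cmd 4: advance +11 → t=87, phase=(12,12,0,0) → FL=S FR=S RL=S RR=S
cmd 5: advance +16 → t=103, phase=(4,4,16,16) → FL=S FR=S RL=W RR=W

after cmd 1 (t=41): FL=S FR=S RL=S RR=S
after cmd 2 (t=62): FL=S FR=S RL=W RR=W
after cmd 3 (t=76): FL=S FR=S RL=S RR=S
after cmd 4 (t=87): FL=S FR=S RL=S RR=S
after cmd 5 (t=103): FL=S FR=S RL=W RR=W


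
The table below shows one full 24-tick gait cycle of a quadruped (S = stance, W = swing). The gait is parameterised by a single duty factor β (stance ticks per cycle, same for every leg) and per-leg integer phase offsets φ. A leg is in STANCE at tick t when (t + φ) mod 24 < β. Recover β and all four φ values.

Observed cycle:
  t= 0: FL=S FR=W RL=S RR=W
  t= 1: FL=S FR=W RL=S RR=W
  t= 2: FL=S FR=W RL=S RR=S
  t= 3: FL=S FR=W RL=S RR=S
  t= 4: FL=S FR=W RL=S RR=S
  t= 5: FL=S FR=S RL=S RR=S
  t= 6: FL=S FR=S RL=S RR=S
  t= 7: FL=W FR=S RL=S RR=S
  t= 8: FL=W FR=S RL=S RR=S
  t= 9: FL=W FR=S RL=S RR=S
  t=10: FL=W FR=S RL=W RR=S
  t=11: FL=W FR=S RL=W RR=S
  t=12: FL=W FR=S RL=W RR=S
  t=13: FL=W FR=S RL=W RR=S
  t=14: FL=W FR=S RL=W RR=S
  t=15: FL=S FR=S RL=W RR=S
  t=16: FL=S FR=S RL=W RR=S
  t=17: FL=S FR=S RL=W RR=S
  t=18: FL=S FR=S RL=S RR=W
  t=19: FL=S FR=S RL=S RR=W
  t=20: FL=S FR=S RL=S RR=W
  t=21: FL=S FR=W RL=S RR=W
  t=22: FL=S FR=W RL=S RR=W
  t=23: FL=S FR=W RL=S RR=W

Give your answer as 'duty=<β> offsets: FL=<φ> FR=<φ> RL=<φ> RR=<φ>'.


duty=16 offsets: FL=9 FR=19 RL=6 RR=22

duty β = stance ticks per leg = 16
FL: stance ticks = 16; W→S at t=15 → φ=9
FR: stance ticks = 16; W→S at t=5 → φ=19
RL: stance ticks = 16; W→S at t=18 → φ=6
RR: stance ticks = 16; W→S at t=2 → φ=22


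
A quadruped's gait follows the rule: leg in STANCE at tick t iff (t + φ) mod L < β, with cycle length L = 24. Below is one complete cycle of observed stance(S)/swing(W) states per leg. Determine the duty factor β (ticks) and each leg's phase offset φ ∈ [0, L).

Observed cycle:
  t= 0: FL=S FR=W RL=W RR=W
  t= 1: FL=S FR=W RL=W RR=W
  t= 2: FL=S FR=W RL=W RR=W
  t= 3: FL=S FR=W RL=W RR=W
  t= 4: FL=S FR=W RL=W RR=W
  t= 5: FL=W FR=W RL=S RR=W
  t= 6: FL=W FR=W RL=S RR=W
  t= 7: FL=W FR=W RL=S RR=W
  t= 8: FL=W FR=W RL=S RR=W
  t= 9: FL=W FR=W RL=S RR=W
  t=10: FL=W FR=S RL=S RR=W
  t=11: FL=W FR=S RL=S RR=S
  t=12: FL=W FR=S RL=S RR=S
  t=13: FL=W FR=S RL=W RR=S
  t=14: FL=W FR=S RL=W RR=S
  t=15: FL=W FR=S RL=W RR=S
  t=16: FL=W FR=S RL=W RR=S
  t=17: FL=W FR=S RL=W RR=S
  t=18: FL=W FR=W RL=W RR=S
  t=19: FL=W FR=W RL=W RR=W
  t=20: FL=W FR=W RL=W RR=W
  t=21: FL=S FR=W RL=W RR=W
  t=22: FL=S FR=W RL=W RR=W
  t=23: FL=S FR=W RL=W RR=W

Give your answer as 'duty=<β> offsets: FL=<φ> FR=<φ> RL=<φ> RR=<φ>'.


duty β = stance ticks per leg = 8
FL: stance ticks = 8; W→S at t=21 → φ=3
FR: stance ticks = 8; W→S at t=10 → φ=14
RL: stance ticks = 8; W→S at t=5 → φ=19
RR: stance ticks = 8; W→S at t=11 → φ=13

duty=8 offsets: FL=3 FR=14 RL=19 RR=13


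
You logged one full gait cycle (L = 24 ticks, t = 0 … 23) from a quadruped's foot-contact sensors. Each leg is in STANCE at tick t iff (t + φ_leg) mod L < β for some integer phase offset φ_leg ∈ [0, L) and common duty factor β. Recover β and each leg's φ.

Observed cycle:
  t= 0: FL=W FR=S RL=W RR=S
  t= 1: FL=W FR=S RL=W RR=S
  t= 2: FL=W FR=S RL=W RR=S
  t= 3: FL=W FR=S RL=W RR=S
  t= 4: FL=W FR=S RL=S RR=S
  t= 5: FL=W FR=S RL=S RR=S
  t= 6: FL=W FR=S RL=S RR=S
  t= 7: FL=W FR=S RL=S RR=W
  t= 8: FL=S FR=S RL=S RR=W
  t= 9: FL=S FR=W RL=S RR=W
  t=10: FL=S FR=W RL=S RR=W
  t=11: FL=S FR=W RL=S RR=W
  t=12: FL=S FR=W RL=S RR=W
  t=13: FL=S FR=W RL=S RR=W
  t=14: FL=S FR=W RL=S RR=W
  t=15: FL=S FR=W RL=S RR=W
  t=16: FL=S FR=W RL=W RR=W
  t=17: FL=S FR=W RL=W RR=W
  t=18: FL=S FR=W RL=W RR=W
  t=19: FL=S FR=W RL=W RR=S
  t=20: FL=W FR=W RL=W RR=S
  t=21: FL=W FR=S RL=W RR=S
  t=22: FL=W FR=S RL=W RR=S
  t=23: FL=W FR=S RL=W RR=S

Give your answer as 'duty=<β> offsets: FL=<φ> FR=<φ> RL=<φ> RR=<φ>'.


duty β = stance ticks per leg = 12
FL: stance ticks = 12; W→S at t=8 → φ=16
FR: stance ticks = 12; W→S at t=21 → φ=3
RL: stance ticks = 12; W→S at t=4 → φ=20
RR: stance ticks = 12; W→S at t=19 → φ=5

duty=12 offsets: FL=16 FR=3 RL=20 RR=5


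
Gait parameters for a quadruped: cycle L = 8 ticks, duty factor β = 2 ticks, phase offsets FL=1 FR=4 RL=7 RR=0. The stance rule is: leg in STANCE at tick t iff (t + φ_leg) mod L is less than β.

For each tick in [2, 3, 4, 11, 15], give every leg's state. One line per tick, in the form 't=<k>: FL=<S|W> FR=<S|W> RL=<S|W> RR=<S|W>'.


t=2: phase=(3,6,1,2) vs β=2 → FL=W FR=W RL=S RR=W
t=3: phase=(4,7,2,3) vs β=2 → FL=W FR=W RL=W RR=W
t=4: phase=(5,0,3,4) vs β=2 → FL=W FR=S RL=W RR=W
t=11: phase=(4,7,2,3) vs β=2 → FL=W FR=W RL=W RR=W
t=15: phase=(0,3,6,7) vs β=2 → FL=S FR=W RL=W RR=W

t=2: FL=W FR=W RL=S RR=W
t=3: FL=W FR=W RL=W RR=W
t=4: FL=W FR=S RL=W RR=W
t=11: FL=W FR=W RL=W RR=W
t=15: FL=S FR=W RL=W RR=W


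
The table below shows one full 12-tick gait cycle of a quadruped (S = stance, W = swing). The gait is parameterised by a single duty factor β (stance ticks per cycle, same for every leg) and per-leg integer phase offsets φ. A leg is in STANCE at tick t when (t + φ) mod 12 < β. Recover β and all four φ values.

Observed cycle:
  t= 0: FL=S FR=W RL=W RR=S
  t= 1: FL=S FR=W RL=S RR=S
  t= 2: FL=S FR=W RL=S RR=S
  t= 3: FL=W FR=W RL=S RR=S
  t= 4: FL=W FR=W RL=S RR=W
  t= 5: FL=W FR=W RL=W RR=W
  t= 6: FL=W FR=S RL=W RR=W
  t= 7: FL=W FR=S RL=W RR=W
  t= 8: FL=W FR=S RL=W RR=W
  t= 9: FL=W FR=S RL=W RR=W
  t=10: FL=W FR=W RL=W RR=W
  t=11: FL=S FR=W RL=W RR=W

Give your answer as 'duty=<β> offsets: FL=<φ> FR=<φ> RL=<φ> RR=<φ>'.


duty=4 offsets: FL=1 FR=6 RL=11 RR=0

duty β = stance ticks per leg = 4
FL: stance ticks = 4; W→S at t=11 → φ=1
FR: stance ticks = 4; W→S at t=6 → φ=6
RL: stance ticks = 4; W→S at t=1 → φ=11
RR: stance ticks = 4; W→S at t=0 → φ=0


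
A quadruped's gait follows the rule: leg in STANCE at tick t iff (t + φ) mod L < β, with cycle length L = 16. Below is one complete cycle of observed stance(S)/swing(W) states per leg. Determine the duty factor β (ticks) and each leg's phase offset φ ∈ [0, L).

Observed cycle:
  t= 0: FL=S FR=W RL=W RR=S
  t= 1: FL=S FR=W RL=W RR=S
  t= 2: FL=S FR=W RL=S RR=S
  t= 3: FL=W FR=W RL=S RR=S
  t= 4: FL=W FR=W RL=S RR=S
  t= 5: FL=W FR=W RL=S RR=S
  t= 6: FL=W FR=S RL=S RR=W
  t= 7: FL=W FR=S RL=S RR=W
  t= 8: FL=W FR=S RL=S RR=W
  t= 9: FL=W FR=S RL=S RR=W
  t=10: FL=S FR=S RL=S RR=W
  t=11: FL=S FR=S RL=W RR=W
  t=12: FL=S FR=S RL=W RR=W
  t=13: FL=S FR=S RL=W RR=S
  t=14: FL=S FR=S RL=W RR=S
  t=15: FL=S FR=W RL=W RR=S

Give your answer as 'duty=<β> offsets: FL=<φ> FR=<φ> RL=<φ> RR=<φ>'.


duty β = stance ticks per leg = 9
FL: stance ticks = 9; W→S at t=10 → φ=6
FR: stance ticks = 9; W→S at t=6 → φ=10
RL: stance ticks = 9; W→S at t=2 → φ=14
RR: stance ticks = 9; W→S at t=13 → φ=3

duty=9 offsets: FL=6 FR=10 RL=14 RR=3


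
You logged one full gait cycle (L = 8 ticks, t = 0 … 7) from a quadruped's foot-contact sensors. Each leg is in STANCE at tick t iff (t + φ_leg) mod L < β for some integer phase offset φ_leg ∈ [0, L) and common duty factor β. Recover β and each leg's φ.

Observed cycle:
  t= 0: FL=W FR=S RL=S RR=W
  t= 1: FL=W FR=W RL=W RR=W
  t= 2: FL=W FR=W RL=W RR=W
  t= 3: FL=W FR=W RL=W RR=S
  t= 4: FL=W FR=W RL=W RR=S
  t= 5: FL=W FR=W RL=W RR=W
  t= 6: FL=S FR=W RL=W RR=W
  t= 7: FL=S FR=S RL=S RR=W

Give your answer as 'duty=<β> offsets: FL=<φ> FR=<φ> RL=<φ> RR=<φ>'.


duty β = stance ticks per leg = 2
FL: stance ticks = 2; W→S at t=6 → φ=2
FR: stance ticks = 2; W→S at t=7 → φ=1
RL: stance ticks = 2; W→S at t=7 → φ=1
RR: stance ticks = 2; W→S at t=3 → φ=5

duty=2 offsets: FL=2 FR=1 RL=1 RR=5


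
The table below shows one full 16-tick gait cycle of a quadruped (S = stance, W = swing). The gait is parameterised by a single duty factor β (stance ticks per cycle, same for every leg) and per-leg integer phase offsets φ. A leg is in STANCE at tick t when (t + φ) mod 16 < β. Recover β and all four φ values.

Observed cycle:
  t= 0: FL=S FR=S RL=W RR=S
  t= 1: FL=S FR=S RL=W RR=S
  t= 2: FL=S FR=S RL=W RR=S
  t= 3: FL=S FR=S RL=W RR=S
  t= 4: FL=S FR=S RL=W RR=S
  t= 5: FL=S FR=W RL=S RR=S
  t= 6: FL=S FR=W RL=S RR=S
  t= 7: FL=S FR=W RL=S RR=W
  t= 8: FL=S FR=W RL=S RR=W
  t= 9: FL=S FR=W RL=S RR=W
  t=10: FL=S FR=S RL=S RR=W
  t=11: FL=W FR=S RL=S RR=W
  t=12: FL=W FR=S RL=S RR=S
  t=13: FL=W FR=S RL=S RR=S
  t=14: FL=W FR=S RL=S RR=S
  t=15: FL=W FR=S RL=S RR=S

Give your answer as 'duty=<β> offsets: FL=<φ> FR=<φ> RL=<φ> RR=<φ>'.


duty=11 offsets: FL=0 FR=6 RL=11 RR=4

duty β = stance ticks per leg = 11
FL: stance ticks = 11; W→S at t=0 → φ=0
FR: stance ticks = 11; W→S at t=10 → φ=6
RL: stance ticks = 11; W→S at t=5 → φ=11
RR: stance ticks = 11; W→S at t=12 → φ=4


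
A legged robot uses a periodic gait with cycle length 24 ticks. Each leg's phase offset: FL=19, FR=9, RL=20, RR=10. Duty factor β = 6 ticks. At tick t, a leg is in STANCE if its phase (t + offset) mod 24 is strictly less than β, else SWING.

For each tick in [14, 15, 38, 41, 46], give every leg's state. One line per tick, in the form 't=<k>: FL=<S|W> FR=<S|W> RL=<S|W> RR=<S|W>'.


t=14: phase=(9,23,10,0) vs β=6 → FL=W FR=W RL=W RR=S
t=15: phase=(10,0,11,1) vs β=6 → FL=W FR=S RL=W RR=S
t=38: phase=(9,23,10,0) vs β=6 → FL=W FR=W RL=W RR=S
t=41: phase=(12,2,13,3) vs β=6 → FL=W FR=S RL=W RR=S
t=46: phase=(17,7,18,8) vs β=6 → FL=W FR=W RL=W RR=W

t=14: FL=W FR=W RL=W RR=S
t=15: FL=W FR=S RL=W RR=S
t=38: FL=W FR=W RL=W RR=S
t=41: FL=W FR=S RL=W RR=S
t=46: FL=W FR=W RL=W RR=W


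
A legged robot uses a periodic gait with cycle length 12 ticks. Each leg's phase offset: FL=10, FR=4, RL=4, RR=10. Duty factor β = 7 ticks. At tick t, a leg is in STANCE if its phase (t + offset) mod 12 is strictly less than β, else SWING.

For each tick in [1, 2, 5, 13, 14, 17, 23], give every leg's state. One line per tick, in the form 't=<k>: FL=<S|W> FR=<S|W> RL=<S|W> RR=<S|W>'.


t=1: phase=(11,5,5,11) vs β=7 → FL=W FR=S RL=S RR=W
t=2: phase=(0,6,6,0) vs β=7 → FL=S FR=S RL=S RR=S
t=5: phase=(3,9,9,3) vs β=7 → FL=S FR=W RL=W RR=S
t=13: phase=(11,5,5,11) vs β=7 → FL=W FR=S RL=S RR=W
t=14: phase=(0,6,6,0) vs β=7 → FL=S FR=S RL=S RR=S
t=17: phase=(3,9,9,3) vs β=7 → FL=S FR=W RL=W RR=S
t=23: phase=(9,3,3,9) vs β=7 → FL=W FR=S RL=S RR=W

t=1: FL=W FR=S RL=S RR=W
t=2: FL=S FR=S RL=S RR=S
t=5: FL=S FR=W RL=W RR=S
t=13: FL=W FR=S RL=S RR=W
t=14: FL=S FR=S RL=S RR=S
t=17: FL=S FR=W RL=W RR=S
t=23: FL=W FR=S RL=S RR=W


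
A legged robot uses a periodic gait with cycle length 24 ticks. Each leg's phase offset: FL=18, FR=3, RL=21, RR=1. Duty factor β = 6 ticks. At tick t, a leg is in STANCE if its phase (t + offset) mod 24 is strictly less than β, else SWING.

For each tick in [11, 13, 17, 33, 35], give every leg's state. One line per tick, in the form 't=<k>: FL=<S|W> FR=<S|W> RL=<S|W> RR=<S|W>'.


t=11: FL=S FR=W RL=W RR=W
t=13: FL=W FR=W RL=W RR=W
t=17: FL=W FR=W RL=W RR=W
t=33: FL=S FR=W RL=W RR=W
t=35: FL=S FR=W RL=W RR=W

t=11: phase=(5,14,8,12) vs β=6 → FL=S FR=W RL=W RR=W
t=13: phase=(7,16,10,14) vs β=6 → FL=W FR=W RL=W RR=W
t=17: phase=(11,20,14,18) vs β=6 → FL=W FR=W RL=W RR=W
t=33: phase=(3,12,6,10) vs β=6 → FL=S FR=W RL=W RR=W
t=35: phase=(5,14,8,12) vs β=6 → FL=S FR=W RL=W RR=W


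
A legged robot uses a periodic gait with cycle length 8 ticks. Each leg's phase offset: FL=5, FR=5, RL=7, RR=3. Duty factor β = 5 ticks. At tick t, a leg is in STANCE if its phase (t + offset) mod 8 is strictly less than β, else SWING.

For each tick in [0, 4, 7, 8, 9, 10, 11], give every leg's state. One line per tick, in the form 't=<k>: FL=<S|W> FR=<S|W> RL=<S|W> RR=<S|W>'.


t=0: FL=W FR=W RL=W RR=S
t=4: FL=S FR=S RL=S RR=W
t=7: FL=S FR=S RL=W RR=S
t=8: FL=W FR=W RL=W RR=S
t=9: FL=W FR=W RL=S RR=S
t=10: FL=W FR=W RL=S RR=W
t=11: FL=S FR=S RL=S RR=W

t=0: phase=(5,5,7,3) vs β=5 → FL=W FR=W RL=W RR=S
t=4: phase=(1,1,3,7) vs β=5 → FL=S FR=S RL=S RR=W
t=7: phase=(4,4,6,2) vs β=5 → FL=S FR=S RL=W RR=S
t=8: phase=(5,5,7,3) vs β=5 → FL=W FR=W RL=W RR=S
t=9: phase=(6,6,0,4) vs β=5 → FL=W FR=W RL=S RR=S
t=10: phase=(7,7,1,5) vs β=5 → FL=W FR=W RL=S RR=W
t=11: phase=(0,0,2,6) vs β=5 → FL=S FR=S RL=S RR=W


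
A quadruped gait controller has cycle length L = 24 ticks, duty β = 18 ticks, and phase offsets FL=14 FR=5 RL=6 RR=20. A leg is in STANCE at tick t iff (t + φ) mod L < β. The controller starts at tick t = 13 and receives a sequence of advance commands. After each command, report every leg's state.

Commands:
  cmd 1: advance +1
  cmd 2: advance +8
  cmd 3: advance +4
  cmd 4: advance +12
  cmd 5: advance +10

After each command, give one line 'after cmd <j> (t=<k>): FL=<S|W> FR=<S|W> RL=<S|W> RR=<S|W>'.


start t=13: FL=S FR=W RL=W RR=S
cmd 1: advance +1 → t=14, phase=(4,19,20,10) → FL=S FR=W RL=W RR=S
cmd 2: advance +8 → t=22, phase=(12,3,4,18) → FL=S FR=S RL=S RR=W
cmd 3: advance +4 → t=26, phase=(16,7,8,22) → FL=S FR=S RL=S RR=W
cmd 4: advance +12 → t=38, phase=(4,19,20,10) → FL=S FR=W RL=W RR=S
cmd 5: advance +10 → t=48, phase=(14,5,6,20) → FL=S FR=S RL=S RR=W

after cmd 1 (t=14): FL=S FR=W RL=W RR=S
after cmd 2 (t=22): FL=S FR=S RL=S RR=W
after cmd 3 (t=26): FL=S FR=S RL=S RR=W
after cmd 4 (t=38): FL=S FR=W RL=W RR=S
after cmd 5 (t=48): FL=S FR=S RL=S RR=W


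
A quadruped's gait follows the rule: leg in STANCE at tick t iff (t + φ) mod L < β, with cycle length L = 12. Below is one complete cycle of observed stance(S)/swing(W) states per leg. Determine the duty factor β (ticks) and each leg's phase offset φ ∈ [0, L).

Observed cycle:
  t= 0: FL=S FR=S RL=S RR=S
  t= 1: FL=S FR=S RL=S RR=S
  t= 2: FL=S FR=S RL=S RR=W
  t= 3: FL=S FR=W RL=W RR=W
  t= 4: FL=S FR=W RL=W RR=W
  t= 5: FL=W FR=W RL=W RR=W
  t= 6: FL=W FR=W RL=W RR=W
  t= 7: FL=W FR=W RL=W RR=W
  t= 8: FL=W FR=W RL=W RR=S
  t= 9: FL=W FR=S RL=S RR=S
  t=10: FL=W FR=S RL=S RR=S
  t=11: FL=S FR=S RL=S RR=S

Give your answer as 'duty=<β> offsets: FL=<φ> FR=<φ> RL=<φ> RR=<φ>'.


duty=6 offsets: FL=1 FR=3 RL=3 RR=4

duty β = stance ticks per leg = 6
FL: stance ticks = 6; W→S at t=11 → φ=1
FR: stance ticks = 6; W→S at t=9 → φ=3
RL: stance ticks = 6; W→S at t=9 → φ=3
RR: stance ticks = 6; W→S at t=8 → φ=4


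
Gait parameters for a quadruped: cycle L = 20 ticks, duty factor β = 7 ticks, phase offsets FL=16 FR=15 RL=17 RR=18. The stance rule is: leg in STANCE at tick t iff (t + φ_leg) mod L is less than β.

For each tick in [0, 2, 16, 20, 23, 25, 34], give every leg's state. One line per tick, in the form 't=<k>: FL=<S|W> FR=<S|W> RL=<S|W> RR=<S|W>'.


t=0: phase=(16,15,17,18) vs β=7 → FL=W FR=W RL=W RR=W
t=2: phase=(18,17,19,0) vs β=7 → FL=W FR=W RL=W RR=S
t=16: phase=(12,11,13,14) vs β=7 → FL=W FR=W RL=W RR=W
t=20: phase=(16,15,17,18) vs β=7 → FL=W FR=W RL=W RR=W
t=23: phase=(19,18,0,1) vs β=7 → FL=W FR=W RL=S RR=S
t=25: phase=(1,0,2,3) vs β=7 → FL=S FR=S RL=S RR=S
t=34: phase=(10,9,11,12) vs β=7 → FL=W FR=W RL=W RR=W

t=0: FL=W FR=W RL=W RR=W
t=2: FL=W FR=W RL=W RR=S
t=16: FL=W FR=W RL=W RR=W
t=20: FL=W FR=W RL=W RR=W
t=23: FL=W FR=W RL=S RR=S
t=25: FL=S FR=S RL=S RR=S
t=34: FL=W FR=W RL=W RR=W


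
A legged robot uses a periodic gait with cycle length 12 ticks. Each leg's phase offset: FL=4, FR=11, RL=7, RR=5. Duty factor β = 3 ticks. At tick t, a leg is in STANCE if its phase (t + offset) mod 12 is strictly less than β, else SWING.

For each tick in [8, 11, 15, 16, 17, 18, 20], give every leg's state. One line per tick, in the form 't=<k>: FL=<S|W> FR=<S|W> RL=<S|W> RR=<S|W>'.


t=8: FL=S FR=W RL=W RR=S
t=11: FL=W FR=W RL=W RR=W
t=15: FL=W FR=S RL=W RR=W
t=16: FL=W FR=W RL=W RR=W
t=17: FL=W FR=W RL=S RR=W
t=18: FL=W FR=W RL=S RR=W
t=20: FL=S FR=W RL=W RR=S

t=8: phase=(0,7,3,1) vs β=3 → FL=S FR=W RL=W RR=S
t=11: phase=(3,10,6,4) vs β=3 → FL=W FR=W RL=W RR=W
t=15: phase=(7,2,10,8) vs β=3 → FL=W FR=S RL=W RR=W
t=16: phase=(8,3,11,9) vs β=3 → FL=W FR=W RL=W RR=W
t=17: phase=(9,4,0,10) vs β=3 → FL=W FR=W RL=S RR=W
t=18: phase=(10,5,1,11) vs β=3 → FL=W FR=W RL=S RR=W
t=20: phase=(0,7,3,1) vs β=3 → FL=S FR=W RL=W RR=S


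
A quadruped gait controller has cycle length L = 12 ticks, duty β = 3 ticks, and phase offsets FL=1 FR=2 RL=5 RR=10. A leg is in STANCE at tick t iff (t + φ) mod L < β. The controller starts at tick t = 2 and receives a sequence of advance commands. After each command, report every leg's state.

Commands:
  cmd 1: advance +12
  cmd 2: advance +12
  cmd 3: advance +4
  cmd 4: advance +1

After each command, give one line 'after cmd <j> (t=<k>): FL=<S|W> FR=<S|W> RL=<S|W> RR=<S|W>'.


start t=2: FL=W FR=W RL=W RR=S
cmd 1: advance +12 → t=14, phase=(3,4,7,0) → FL=W FR=W RL=W RR=S
cmd 2: advance +12 → t=26, phase=(3,4,7,0) → FL=W FR=W RL=W RR=S
cmd 3: advance +4 → t=30, phase=(7,8,11,4) → FL=W FR=W RL=W RR=W
cmd 4: advance +1 → t=31, phase=(8,9,0,5) → FL=W FR=W RL=S RR=W

after cmd 1 (t=14): FL=W FR=W RL=W RR=S
after cmd 2 (t=26): FL=W FR=W RL=W RR=S
after cmd 3 (t=30): FL=W FR=W RL=W RR=W
after cmd 4 (t=31): FL=W FR=W RL=S RR=W


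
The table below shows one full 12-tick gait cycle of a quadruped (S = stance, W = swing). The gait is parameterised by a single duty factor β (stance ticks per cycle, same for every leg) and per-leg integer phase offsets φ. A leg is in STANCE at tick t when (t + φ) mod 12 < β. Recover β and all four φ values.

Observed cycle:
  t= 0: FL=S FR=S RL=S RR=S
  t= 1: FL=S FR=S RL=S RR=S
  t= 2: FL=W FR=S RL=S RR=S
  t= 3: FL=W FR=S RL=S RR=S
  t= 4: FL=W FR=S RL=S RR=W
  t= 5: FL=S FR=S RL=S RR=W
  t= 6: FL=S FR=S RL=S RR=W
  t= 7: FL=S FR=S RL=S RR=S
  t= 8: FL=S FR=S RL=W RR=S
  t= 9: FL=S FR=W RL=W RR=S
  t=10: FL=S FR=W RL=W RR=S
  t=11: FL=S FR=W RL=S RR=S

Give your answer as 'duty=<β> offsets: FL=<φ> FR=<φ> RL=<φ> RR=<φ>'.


duty β = stance ticks per leg = 9
FL: stance ticks = 9; W→S at t=5 → φ=7
FR: stance ticks = 9; W→S at t=0 → φ=0
RL: stance ticks = 9; W→S at t=11 → φ=1
RR: stance ticks = 9; W→S at t=7 → φ=5

duty=9 offsets: FL=7 FR=0 RL=1 RR=5


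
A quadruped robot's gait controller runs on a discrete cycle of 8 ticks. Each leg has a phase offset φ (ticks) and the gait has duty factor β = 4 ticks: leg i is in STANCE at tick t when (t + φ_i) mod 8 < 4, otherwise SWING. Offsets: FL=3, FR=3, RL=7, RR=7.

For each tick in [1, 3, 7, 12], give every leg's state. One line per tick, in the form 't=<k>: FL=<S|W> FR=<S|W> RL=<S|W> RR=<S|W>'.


t=1: FL=W FR=W RL=S RR=S
t=3: FL=W FR=W RL=S RR=S
t=7: FL=S FR=S RL=W RR=W
t=12: FL=W FR=W RL=S RR=S

t=1: phase=(4,4,0,0) vs β=4 → FL=W FR=W RL=S RR=S
t=3: phase=(6,6,2,2) vs β=4 → FL=W FR=W RL=S RR=S
t=7: phase=(2,2,6,6) vs β=4 → FL=S FR=S RL=W RR=W
t=12: phase=(7,7,3,3) vs β=4 → FL=W FR=W RL=S RR=S


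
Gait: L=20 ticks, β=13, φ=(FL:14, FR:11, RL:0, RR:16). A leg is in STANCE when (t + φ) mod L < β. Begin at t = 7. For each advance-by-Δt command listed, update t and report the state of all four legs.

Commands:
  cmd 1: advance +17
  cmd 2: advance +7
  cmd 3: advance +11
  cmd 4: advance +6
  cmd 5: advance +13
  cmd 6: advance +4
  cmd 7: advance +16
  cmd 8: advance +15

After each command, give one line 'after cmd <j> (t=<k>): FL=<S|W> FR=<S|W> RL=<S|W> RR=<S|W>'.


start t=7: FL=S FR=W RL=S RR=S
cmd 1: advance +17 → t=24, phase=(18,15,4,0) → FL=W FR=W RL=S RR=S
cmd 2: advance +7 → t=31, phase=(5,2,11,7) → FL=S FR=S RL=S RR=S
cmd 3: advance +11 → t=42, phase=(16,13,2,18) → FL=W FR=W RL=S RR=W
cmd 4: advance +6 → t=48, phase=(2,19,8,4) → FL=S FR=W RL=S RR=S
cmd 5: advance +13 → t=61, phase=(15,12,1,17) → FL=W FR=S RL=S RR=W
cmd 6: advance +4 → t=65, phase=(19,16,5,1) → FL=W FR=W RL=S RR=S
cmd 7: advance +16 → t=81, phase=(15,12,1,17) → FL=W FR=S RL=S RR=W
cmd 8: advance +15 → t=96, phase=(10,7,16,12) → FL=S FR=S RL=W RR=S

after cmd 1 (t=24): FL=W FR=W RL=S RR=S
after cmd 2 (t=31): FL=S FR=S RL=S RR=S
after cmd 3 (t=42): FL=W FR=W RL=S RR=W
after cmd 4 (t=48): FL=S FR=W RL=S RR=S
after cmd 5 (t=61): FL=W FR=S RL=S RR=W
after cmd 6 (t=65): FL=W FR=W RL=S RR=S
after cmd 7 (t=81): FL=W FR=S RL=S RR=W
after cmd 8 (t=96): FL=S FR=S RL=W RR=S


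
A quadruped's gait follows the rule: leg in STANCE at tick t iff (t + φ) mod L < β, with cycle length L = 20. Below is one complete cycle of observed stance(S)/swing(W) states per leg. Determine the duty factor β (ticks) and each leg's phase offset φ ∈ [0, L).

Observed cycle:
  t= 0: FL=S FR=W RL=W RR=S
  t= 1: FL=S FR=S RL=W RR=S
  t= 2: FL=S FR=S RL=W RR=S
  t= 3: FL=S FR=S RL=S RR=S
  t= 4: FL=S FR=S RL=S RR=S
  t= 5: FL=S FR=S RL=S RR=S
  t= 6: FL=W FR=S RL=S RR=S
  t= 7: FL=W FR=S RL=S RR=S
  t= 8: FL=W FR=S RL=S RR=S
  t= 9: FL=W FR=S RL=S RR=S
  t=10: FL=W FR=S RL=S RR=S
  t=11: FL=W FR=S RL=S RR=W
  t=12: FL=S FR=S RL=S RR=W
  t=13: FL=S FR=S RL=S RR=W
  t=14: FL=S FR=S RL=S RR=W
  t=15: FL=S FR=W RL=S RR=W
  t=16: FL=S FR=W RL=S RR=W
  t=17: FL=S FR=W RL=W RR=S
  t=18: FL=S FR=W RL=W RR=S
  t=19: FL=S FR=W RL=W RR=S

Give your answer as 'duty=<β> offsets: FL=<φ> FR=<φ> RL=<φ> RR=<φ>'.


duty β = stance ticks per leg = 14
FL: stance ticks = 14; W→S at t=12 → φ=8
FR: stance ticks = 14; W→S at t=1 → φ=19
RL: stance ticks = 14; W→S at t=3 → φ=17
RR: stance ticks = 14; W→S at t=17 → φ=3

duty=14 offsets: FL=8 FR=19 RL=17 RR=3


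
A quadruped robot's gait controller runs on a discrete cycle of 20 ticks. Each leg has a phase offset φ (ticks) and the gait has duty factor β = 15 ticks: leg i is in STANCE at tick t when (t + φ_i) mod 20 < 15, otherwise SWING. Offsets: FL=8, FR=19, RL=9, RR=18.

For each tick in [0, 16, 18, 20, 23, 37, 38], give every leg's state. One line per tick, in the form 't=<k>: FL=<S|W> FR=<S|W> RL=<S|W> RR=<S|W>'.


t=0: phase=(8,19,9,18) vs β=15 → FL=S FR=W RL=S RR=W
t=16: phase=(4,15,5,14) vs β=15 → FL=S FR=W RL=S RR=S
t=18: phase=(6,17,7,16) vs β=15 → FL=S FR=W RL=S RR=W
t=20: phase=(8,19,9,18) vs β=15 → FL=S FR=W RL=S RR=W
t=23: phase=(11,2,12,1) vs β=15 → FL=S FR=S RL=S RR=S
t=37: phase=(5,16,6,15) vs β=15 → FL=S FR=W RL=S RR=W
t=38: phase=(6,17,7,16) vs β=15 → FL=S FR=W RL=S RR=W

t=0: FL=S FR=W RL=S RR=W
t=16: FL=S FR=W RL=S RR=S
t=18: FL=S FR=W RL=S RR=W
t=20: FL=S FR=W RL=S RR=W
t=23: FL=S FR=S RL=S RR=S
t=37: FL=S FR=W RL=S RR=W
t=38: FL=S FR=W RL=S RR=W


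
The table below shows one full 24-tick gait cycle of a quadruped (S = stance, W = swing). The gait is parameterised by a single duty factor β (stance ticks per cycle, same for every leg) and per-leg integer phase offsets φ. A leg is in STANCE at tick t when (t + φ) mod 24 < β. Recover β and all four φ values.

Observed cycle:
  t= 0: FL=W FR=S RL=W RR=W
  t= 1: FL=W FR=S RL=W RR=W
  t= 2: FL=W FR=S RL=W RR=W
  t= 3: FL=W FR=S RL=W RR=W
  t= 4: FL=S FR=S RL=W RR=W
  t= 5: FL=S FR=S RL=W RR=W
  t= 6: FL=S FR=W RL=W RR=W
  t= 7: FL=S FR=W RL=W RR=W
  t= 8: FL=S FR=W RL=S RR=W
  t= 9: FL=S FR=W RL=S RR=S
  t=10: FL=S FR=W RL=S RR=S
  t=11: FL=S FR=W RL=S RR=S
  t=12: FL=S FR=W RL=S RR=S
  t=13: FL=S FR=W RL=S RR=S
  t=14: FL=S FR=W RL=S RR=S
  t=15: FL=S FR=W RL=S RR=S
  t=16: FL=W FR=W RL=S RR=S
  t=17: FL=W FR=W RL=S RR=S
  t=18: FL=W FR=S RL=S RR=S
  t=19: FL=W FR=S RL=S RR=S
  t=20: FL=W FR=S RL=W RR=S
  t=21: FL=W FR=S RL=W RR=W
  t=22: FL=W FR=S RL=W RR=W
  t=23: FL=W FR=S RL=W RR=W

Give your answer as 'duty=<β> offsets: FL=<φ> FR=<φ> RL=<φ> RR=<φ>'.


duty β = stance ticks per leg = 12
FL: stance ticks = 12; W→S at t=4 → φ=20
FR: stance ticks = 12; W→S at t=18 → φ=6
RL: stance ticks = 12; W→S at t=8 → φ=16
RR: stance ticks = 12; W→S at t=9 → φ=15

duty=12 offsets: FL=20 FR=6 RL=16 RR=15


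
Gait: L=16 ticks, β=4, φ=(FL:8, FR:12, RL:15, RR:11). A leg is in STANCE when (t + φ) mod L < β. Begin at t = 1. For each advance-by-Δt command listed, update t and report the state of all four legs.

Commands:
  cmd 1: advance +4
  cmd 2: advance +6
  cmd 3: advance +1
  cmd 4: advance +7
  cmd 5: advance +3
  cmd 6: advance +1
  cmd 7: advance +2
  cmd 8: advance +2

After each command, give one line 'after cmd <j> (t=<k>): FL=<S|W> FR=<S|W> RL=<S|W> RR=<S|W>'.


start t=1: FL=W FR=W RL=S RR=W
cmd 1: advance +4 → t=5, phase=(13,1,4,0) → FL=W FR=S RL=W RR=S
cmd 2: advance +6 → t=11, phase=(3,7,10,6) → FL=S FR=W RL=W RR=W
cmd 3: advance +1 → t=12, phase=(4,8,11,7) → FL=W FR=W RL=W RR=W
cmd 4: advance +7 → t=19, phase=(11,15,2,14) → FL=W FR=W RL=S RR=W
cmd 5: advance +3 → t=22, phase=(14,2,5,1) → FL=W FR=S RL=W RR=S
cmd 6: advance +1 → t=23, phase=(15,3,6,2) → FL=W FR=S RL=W RR=S
cmd 7: advance +2 → t=25, phase=(1,5,8,4) → FL=S FR=W RL=W RR=W
cmd 8: advance +2 → t=27, phase=(3,7,10,6) → FL=S FR=W RL=W RR=W

after cmd 1 (t=5): FL=W FR=S RL=W RR=S
after cmd 2 (t=11): FL=S FR=W RL=W RR=W
after cmd 3 (t=12): FL=W FR=W RL=W RR=W
after cmd 4 (t=19): FL=W FR=W RL=S RR=W
after cmd 5 (t=22): FL=W FR=S RL=W RR=S
after cmd 6 (t=23): FL=W FR=S RL=W RR=S
after cmd 7 (t=25): FL=S FR=W RL=W RR=W
after cmd 8 (t=27): FL=S FR=W RL=W RR=W


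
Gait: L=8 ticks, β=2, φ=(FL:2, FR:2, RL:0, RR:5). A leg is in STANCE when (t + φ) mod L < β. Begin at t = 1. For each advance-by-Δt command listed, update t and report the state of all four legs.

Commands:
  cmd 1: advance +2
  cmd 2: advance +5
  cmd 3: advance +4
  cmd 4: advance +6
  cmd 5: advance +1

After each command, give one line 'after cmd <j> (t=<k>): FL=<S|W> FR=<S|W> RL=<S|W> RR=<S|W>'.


after cmd 1 (t=3): FL=W FR=W RL=W RR=S
after cmd 2 (t=8): FL=W FR=W RL=S RR=W
after cmd 3 (t=12): FL=W FR=W RL=W RR=S
after cmd 4 (t=18): FL=W FR=W RL=W RR=W
after cmd 5 (t=19): FL=W FR=W RL=W RR=S

start t=1: FL=W FR=W RL=S RR=W
cmd 1: advance +2 → t=3, phase=(5,5,3,0) → FL=W FR=W RL=W RR=S
cmd 2: advance +5 → t=8, phase=(2,2,0,5) → FL=W FR=W RL=S RR=W
cmd 3: advance +4 → t=12, phase=(6,6,4,1) → FL=W FR=W RL=W RR=S
cmd 4: advance +6 → t=18, phase=(4,4,2,7) → FL=W FR=W RL=W RR=W
cmd 5: advance +1 → t=19, phase=(5,5,3,0) → FL=W FR=W RL=W RR=S


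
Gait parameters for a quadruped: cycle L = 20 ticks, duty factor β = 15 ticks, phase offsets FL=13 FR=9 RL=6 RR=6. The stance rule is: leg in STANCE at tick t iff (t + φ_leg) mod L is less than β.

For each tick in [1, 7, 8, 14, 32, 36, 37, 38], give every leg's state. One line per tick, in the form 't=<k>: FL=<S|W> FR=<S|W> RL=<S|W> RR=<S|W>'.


t=1: FL=S FR=S RL=S RR=S
t=7: FL=S FR=W RL=S RR=S
t=8: FL=S FR=W RL=S RR=S
t=14: FL=S FR=S RL=S RR=S
t=32: FL=S FR=S RL=W RR=W
t=36: FL=S FR=S RL=S RR=S
t=37: FL=S FR=S RL=S RR=S
t=38: FL=S FR=S RL=S RR=S

t=1: phase=(14,10,7,7) vs β=15 → FL=S FR=S RL=S RR=S
t=7: phase=(0,16,13,13) vs β=15 → FL=S FR=W RL=S RR=S
t=8: phase=(1,17,14,14) vs β=15 → FL=S FR=W RL=S RR=S
t=14: phase=(7,3,0,0) vs β=15 → FL=S FR=S RL=S RR=S
t=32: phase=(5,1,18,18) vs β=15 → FL=S FR=S RL=W RR=W
t=36: phase=(9,5,2,2) vs β=15 → FL=S FR=S RL=S RR=S
t=37: phase=(10,6,3,3) vs β=15 → FL=S FR=S RL=S RR=S
t=38: phase=(11,7,4,4) vs β=15 → FL=S FR=S RL=S RR=S


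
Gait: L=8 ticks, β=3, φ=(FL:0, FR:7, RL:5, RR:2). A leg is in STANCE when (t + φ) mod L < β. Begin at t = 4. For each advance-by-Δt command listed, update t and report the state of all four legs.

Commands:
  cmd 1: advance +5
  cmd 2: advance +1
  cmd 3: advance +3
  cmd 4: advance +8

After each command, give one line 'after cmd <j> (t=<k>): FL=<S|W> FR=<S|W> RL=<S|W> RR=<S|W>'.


start t=4: FL=W FR=W RL=S RR=W
cmd 1: advance +5 → t=9, phase=(1,0,6,3) → FL=S FR=S RL=W RR=W
cmd 2: advance +1 → t=10, phase=(2,1,7,4) → FL=S FR=S RL=W RR=W
cmd 3: advance +3 → t=13, phase=(5,4,2,7) → FL=W FR=W RL=S RR=W
cmd 4: advance +8 → t=21, phase=(5,4,2,7) → FL=W FR=W RL=S RR=W

after cmd 1 (t=9): FL=S FR=S RL=W RR=W
after cmd 2 (t=10): FL=S FR=S RL=W RR=W
after cmd 3 (t=13): FL=W FR=W RL=S RR=W
after cmd 4 (t=21): FL=W FR=W RL=S RR=W


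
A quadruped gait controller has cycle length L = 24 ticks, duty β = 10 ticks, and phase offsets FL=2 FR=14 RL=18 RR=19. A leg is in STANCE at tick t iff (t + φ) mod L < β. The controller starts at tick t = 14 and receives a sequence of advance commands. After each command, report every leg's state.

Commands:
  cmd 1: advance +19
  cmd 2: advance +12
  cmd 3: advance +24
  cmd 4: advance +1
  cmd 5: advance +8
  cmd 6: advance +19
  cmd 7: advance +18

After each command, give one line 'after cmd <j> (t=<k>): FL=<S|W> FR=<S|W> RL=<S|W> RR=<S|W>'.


after cmd 1 (t=33): FL=W FR=W RL=S RR=S
after cmd 2 (t=45): FL=W FR=W RL=W RR=W
after cmd 3 (t=69): FL=W FR=W RL=W RR=W
after cmd 4 (t=70): FL=S FR=W RL=W RR=W
after cmd 5 (t=78): FL=S FR=W RL=S RR=S
after cmd 6 (t=97): FL=S FR=W RL=W RR=W
after cmd 7 (t=115): FL=W FR=S RL=W RR=W

start t=14: FL=W FR=S RL=S RR=S
cmd 1: advance +19 → t=33, phase=(11,23,3,4) → FL=W FR=W RL=S RR=S
cmd 2: advance +12 → t=45, phase=(23,11,15,16) → FL=W FR=W RL=W RR=W
cmd 3: advance +24 → t=69, phase=(23,11,15,16) → FL=W FR=W RL=W RR=W
cmd 4: advance +1 → t=70, phase=(0,12,16,17) → FL=S FR=W RL=W RR=W
cmd 5: advance +8 → t=78, phase=(8,20,0,1) → FL=S FR=W RL=S RR=S
cmd 6: advance +19 → t=97, phase=(3,15,19,20) → FL=S FR=W RL=W RR=W
cmd 7: advance +18 → t=115, phase=(21,9,13,14) → FL=W FR=S RL=W RR=W


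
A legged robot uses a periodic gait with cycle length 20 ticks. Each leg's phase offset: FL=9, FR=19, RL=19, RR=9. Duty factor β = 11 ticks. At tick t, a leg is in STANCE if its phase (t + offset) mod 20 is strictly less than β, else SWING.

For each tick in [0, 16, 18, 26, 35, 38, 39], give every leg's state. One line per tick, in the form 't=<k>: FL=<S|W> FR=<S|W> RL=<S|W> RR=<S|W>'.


t=0: phase=(9,19,19,9) vs β=11 → FL=S FR=W RL=W RR=S
t=16: phase=(5,15,15,5) vs β=11 → FL=S FR=W RL=W RR=S
t=18: phase=(7,17,17,7) vs β=11 → FL=S FR=W RL=W RR=S
t=26: phase=(15,5,5,15) vs β=11 → FL=W FR=S RL=S RR=W
t=35: phase=(4,14,14,4) vs β=11 → FL=S FR=W RL=W RR=S
t=38: phase=(7,17,17,7) vs β=11 → FL=S FR=W RL=W RR=S
t=39: phase=(8,18,18,8) vs β=11 → FL=S FR=W RL=W RR=S

t=0: FL=S FR=W RL=W RR=S
t=16: FL=S FR=W RL=W RR=S
t=18: FL=S FR=W RL=W RR=S
t=26: FL=W FR=S RL=S RR=W
t=35: FL=S FR=W RL=W RR=S
t=38: FL=S FR=W RL=W RR=S
t=39: FL=S FR=W RL=W RR=S


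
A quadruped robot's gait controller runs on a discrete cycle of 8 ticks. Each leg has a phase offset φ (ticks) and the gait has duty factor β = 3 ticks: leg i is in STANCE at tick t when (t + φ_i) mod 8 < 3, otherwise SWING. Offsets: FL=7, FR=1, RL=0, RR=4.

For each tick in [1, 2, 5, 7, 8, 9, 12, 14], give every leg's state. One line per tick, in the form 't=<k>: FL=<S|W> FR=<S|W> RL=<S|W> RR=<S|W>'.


t=1: FL=S FR=S RL=S RR=W
t=2: FL=S FR=W RL=S RR=W
t=5: FL=W FR=W RL=W RR=S
t=7: FL=W FR=S RL=W RR=W
t=8: FL=W FR=S RL=S RR=W
t=9: FL=S FR=S RL=S RR=W
t=12: FL=W FR=W RL=W RR=S
t=14: FL=W FR=W RL=W RR=S

t=1: phase=(0,2,1,5) vs β=3 → FL=S FR=S RL=S RR=W
t=2: phase=(1,3,2,6) vs β=3 → FL=S FR=W RL=S RR=W
t=5: phase=(4,6,5,1) vs β=3 → FL=W FR=W RL=W RR=S
t=7: phase=(6,0,7,3) vs β=3 → FL=W FR=S RL=W RR=W
t=8: phase=(7,1,0,4) vs β=3 → FL=W FR=S RL=S RR=W
t=9: phase=(0,2,1,5) vs β=3 → FL=S FR=S RL=S RR=W
t=12: phase=(3,5,4,0) vs β=3 → FL=W FR=W RL=W RR=S
t=14: phase=(5,7,6,2) vs β=3 → FL=W FR=W RL=W RR=S
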